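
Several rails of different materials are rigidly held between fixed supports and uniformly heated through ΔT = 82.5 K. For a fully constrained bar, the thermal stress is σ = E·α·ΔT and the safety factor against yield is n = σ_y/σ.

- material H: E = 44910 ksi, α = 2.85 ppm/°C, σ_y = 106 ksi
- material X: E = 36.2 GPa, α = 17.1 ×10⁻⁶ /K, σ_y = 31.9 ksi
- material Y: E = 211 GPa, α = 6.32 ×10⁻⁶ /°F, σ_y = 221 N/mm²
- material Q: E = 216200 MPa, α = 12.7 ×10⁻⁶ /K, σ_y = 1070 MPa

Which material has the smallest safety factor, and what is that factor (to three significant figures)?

material Y, n = 1.12

Converting E to GPa, α to ×10⁻⁶/K, σ_y to MPa, then σ and n for each:
  material H: E = 309.6, α = 2.85, σ_y = 730.8 → σ = 72.8 MPa, n = 10.0
  material X: E = 36.20, α = 17.1, σ_y = 219.9 → σ = 51.1 MPa, n = 4.31
  material Y: E = 211.0, α = 11.4, σ_y = 221.0 → σ = 198 MPa, n = 1.12
  material Q: E = 216.2, α = 12.7, σ_y = 1070 → σ = 227 MPa, n = 4.72
The minimum is material Y at n = 1.12.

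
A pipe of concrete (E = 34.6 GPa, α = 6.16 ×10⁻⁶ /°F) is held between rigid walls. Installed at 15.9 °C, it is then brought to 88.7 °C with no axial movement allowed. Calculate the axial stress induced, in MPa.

27.9 MPa

α = 6.16×10⁻⁶/°F × 9/5 = 11.1×10⁻⁶/K.
ΔT = 72.80 K. Constrained thermal stress σ = E·α·ΔT = 34.60×10³ MPa × 11.1×10⁻⁶ × 72.80 = 27.9 MPa (compressive).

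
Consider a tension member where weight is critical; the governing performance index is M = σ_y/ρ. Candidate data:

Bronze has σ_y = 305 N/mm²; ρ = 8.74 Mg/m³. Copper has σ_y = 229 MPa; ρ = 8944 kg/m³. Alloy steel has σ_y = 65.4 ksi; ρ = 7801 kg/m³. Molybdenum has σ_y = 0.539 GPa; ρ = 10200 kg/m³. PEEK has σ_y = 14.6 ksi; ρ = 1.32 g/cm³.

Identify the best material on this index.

PEEK

In SI units:
  bronze: σ_y = 305.0 MPa, ρ = 8740 kg/m³
  copper: σ_y = 229.0 MPa, ρ = 8944 kg/m³
  alloy steel: σ_y = 450.9 MPa, ρ = 7801 kg/m³
  molybdenum: σ_y = 539.0 MPa, ρ = 10200 kg/m³
  PEEK: σ_y = 100.7 MPa, ρ = 1320 kg/m³
  PEEK: M = 76.3 kN·m/kg
  alloy steel: M = 57.8 kN·m/kg
  molybdenum: M = 52.8 kN·m/kg
  bronze: M = 34.9 kN·m/kg
  copper: M = 25.6 kN·m/kg
The maximum is for PEEK.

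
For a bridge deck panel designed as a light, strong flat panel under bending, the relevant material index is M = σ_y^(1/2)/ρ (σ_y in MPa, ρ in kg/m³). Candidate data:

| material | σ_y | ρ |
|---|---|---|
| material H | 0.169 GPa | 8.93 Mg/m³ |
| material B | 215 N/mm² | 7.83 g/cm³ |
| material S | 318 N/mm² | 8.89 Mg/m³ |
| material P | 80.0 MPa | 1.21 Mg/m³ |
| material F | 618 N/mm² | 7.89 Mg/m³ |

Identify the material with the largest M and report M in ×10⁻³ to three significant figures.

Putting every candidate on a common basis:
  material H: σ_y = 169.0 MPa, ρ = 8930 kg/m³
  material B: σ_y = 215.0 MPa, ρ = 7830 kg/m³
  material S: σ_y = 318.0 MPa, ρ = 8890 kg/m³
  material P: σ_y = 80.00 MPa, ρ = 1210 kg/m³
  material F: σ_y = 618.0 MPa, ρ = 7890 kg/m³
  material P: M = 7.39×10⁻³
  material F: M = 3.15×10⁻³
  material S: M = 2.01×10⁻³
  material B: M = 1.87×10⁻³
  material H: M = 1.46×10⁻³
The maximum is for material P.

material P, M = 7.39×10⁻³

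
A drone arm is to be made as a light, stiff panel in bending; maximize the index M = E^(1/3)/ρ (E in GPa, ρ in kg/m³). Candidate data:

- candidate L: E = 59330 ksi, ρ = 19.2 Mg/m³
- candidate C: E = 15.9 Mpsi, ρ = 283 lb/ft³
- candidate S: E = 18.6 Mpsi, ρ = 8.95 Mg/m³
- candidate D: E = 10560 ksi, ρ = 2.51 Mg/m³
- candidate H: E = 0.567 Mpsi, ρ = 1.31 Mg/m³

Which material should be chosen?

candidate D

Putting every candidate on a common basis:
  candidate L: E = 409.1 GPa, ρ = 19200 kg/m³
  candidate C: E = 109.6 GPa, ρ = 4533 kg/m³
  candidate S: E = 128.2 GPa, ρ = 8950 kg/m³
  candidate D: E = 72.81 GPa, ρ = 2510 kg/m³
  candidate H: E = 3.909 GPa, ρ = 1310 kg/m³
  candidate D: M = 1.66×10⁻³
  candidate H: M = 1.20×10⁻³
  candidate C: M = 1.06×10⁻³
  candidate S: M = 0.563×10⁻³
  candidate L: M = 0.387×10⁻³
Candidate D ranks first.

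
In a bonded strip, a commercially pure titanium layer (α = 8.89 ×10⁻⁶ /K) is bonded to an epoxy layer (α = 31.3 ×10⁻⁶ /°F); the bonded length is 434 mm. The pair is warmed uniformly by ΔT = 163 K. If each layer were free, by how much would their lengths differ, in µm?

3360 µm

epoxy: α = 31.3×10⁻⁶/°F × 9/5 = 56.3×10⁻⁶/K.
Δα = |8.89 − 56.3|×10⁻⁶/K = 47.4×10⁻⁶/K.
ΔL_mismatch = Δα·L·ΔT = 47.4×10⁻⁶ × 434.0 mm × 163.0 K = 3360 µm.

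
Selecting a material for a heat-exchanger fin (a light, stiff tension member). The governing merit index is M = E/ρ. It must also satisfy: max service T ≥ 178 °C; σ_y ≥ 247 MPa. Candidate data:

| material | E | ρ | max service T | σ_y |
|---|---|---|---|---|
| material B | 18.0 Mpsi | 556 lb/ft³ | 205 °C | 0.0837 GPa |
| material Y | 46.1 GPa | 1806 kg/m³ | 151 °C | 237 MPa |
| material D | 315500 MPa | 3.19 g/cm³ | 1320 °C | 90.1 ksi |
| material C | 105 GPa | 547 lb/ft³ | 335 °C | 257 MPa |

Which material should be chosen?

Screen on constraints: max service T ≥ 178 °C; σ_y ≥ 247 MPa. Survivors: material D, material C.
In SI units:
  material D: E = 315.5 GPa, ρ = 3190 kg/m³
  material C: E = 105.0 GPa, ρ = 8762 kg/m³
  material D: M = 98.9 MN·m/kg
  material C: M = 12.0 MN·m/kg
Material D ranks first.

material D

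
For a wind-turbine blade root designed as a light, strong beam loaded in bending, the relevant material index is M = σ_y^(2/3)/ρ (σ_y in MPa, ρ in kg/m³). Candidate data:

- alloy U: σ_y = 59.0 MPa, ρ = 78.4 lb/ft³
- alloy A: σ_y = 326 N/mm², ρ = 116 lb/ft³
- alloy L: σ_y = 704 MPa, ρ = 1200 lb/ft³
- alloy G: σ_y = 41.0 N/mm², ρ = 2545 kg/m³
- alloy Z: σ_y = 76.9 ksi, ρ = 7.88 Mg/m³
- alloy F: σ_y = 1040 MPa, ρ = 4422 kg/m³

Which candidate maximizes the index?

After converting to SI:
  alloy U: σ_y = 59.00 MPa, ρ = 1256 kg/m³
  alloy A: σ_y = 326.0 MPa, ρ = 1858 kg/m³
  alloy L: σ_y = 704.0 MPa, ρ = 19220 kg/m³
  alloy G: σ_y = 41.00 MPa, ρ = 2545 kg/m³
  alloy Z: σ_y = 530.2 MPa, ρ = 7880 kg/m³
  alloy F: σ_y = 1040 MPa, ρ = 4422 kg/m³
  alloy A: M = 25.5×10⁻³
  alloy F: M = 23.2×10⁻³
  alloy U: M = 12.1×10⁻³
  alloy Z: M = 8.31×10⁻³
  alloy G: M = 4.67×10⁻³
  alloy L: M = 4.12×10⁻³
Highest index: alloy A.

alloy A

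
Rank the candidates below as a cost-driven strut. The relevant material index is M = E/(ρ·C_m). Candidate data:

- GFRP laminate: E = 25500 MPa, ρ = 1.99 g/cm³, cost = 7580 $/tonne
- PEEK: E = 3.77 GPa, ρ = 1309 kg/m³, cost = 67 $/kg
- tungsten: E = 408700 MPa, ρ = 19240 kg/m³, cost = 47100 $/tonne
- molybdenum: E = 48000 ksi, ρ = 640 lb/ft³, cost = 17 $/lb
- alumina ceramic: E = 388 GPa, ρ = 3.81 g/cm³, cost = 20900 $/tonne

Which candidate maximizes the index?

In SI units:
  GFRP laminate: E = 25.50 GPa, ρ = 1990 kg/m³, cost = 7.580 $/kg
  PEEK: E = 3.770 GPa, ρ = 1309 kg/m³, cost = 67.00 $/kg
  tungsten: E = 408.7 GPa, ρ = 19240 kg/m³, cost = 47.10 $/kg
  molybdenum: E = 330.9 GPa, ρ = 10250 kg/m³, cost = 37.48 $/kg
  alumina ceramic: E = 388.0 GPa, ρ = 3810 kg/m³, cost = 20.90 $/kg
  alumina ceramic: M = 4.87 MN·m per $
  GFRP laminate: M = 1.69 MN·m per $
  molybdenum: M = 0.861 MN·m per $
  tungsten: M = 0.451 MN·m per $
  PEEK: M = 0.0430 MN·m per $
Highest index: alumina ceramic.

alumina ceramic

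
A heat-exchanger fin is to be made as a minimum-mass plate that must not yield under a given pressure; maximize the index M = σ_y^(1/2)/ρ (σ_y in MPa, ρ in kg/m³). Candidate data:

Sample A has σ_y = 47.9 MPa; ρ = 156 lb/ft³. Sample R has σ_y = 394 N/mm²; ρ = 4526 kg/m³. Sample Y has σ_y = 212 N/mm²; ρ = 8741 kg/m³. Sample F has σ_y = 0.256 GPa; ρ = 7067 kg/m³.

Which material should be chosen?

sample R

Convert each candidate to consistent units, then evaluate M:
  sample A: σ_y = 47.90 MPa, ρ = 2499 kg/m³
  sample R: σ_y = 394.0 MPa, ρ = 4526 kg/m³
  sample Y: σ_y = 212.0 MPa, ρ = 8741 kg/m³
  sample F: σ_y = 256.0 MPa, ρ = 7067 kg/m³
  sample R: M = 4.39×10⁻³
  sample A: M = 2.77×10⁻³
  sample F: M = 2.26×10⁻³
  sample Y: M = 1.67×10⁻³
The maximum is for sample R.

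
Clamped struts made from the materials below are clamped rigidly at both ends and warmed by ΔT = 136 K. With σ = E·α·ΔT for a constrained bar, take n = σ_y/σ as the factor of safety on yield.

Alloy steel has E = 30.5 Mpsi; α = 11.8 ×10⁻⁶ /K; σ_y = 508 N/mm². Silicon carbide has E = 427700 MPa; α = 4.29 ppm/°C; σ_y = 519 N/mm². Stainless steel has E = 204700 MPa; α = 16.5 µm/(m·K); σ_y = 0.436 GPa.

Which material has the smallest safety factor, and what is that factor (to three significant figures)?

Per material, after unit conversion:
  alloy steel: E = 210.3, α = 11.8, σ_y = 508.0 → σ = 337 MPa, n = 1.51
  silicon carbide: E = 427.7, α = 4.29, σ_y = 519.0 → σ = 250 MPa, n = 2.08
  stainless steel: E = 204.7, α = 16.5, σ_y = 436.0 → σ = 459 MPa, n = 0.949
Smallest n: stainless steel with n = 0.949.

stainless steel, n = 0.949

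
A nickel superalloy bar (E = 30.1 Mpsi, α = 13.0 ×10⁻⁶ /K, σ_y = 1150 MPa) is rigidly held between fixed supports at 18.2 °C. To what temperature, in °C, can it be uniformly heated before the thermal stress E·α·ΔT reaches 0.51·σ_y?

E = 30.1 Mpsi = 207.5 GPa.
E·α·ΔT = 586.5 MPa ⇒ ΔT = 586.5 / (207.5×10³ × 13.0×10⁻⁶) = 217.4 K.
T = 18.2 + 217.4 = 235.6 °C.

236 °C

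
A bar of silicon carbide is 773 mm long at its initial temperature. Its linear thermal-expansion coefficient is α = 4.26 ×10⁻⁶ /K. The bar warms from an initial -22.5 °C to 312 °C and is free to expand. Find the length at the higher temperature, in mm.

ΔT = 312 − (-22.5) = 334.5 K.
ΔL = α·L₀·ΔT = 4.26×10⁻⁶ × 773 mm × 334.5 K = 1.10 mm.
L = L₀ + ΔL = 773 + 1.10 = 774.10 mm.

774.10 mm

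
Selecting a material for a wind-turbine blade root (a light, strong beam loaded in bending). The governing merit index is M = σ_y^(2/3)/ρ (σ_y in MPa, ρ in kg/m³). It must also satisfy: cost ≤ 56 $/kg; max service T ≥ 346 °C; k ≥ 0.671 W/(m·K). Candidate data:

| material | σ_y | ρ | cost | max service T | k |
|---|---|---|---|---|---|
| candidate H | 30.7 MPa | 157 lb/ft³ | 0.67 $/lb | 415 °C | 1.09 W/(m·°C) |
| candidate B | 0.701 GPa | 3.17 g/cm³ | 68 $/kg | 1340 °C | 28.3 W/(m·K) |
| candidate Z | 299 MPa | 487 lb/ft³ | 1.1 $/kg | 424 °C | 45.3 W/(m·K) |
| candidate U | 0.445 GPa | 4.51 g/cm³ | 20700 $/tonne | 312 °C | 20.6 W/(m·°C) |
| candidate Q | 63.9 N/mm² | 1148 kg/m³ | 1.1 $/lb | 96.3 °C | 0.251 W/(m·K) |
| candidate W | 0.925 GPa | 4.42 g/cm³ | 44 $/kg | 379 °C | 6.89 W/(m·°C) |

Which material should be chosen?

Screen on constraints: cost ≤ 56 $/kg; max service T ≥ 346 °C; k ≥ 0.671 W/(m·K). Survivors: candidate H, candidate Z, candidate W.
After converting to SI:
  candidate H: σ_y = 30.70 MPa, ρ = 2515 kg/m³
  candidate Z: σ_y = 299.0 MPa, ρ = 7801 kg/m³
  candidate W: σ_y = 925.0 MPa, ρ = 4420 kg/m³
  candidate W: M = 21.5×10⁻³
  candidate Z: M = 5.73×10⁻³
  candidate H: M = 3.90×10⁻³
Candidate W ranks first.

candidate W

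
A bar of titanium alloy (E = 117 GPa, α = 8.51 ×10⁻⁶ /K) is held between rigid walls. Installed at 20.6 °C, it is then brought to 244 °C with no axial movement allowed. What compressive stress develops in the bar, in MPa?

ΔT = 223.4 K. Constrained thermal stress σ = E·α·ΔT = 117.0×10³ MPa × 8.51×10⁻⁶ × 223.4 = 222 MPa (compressive).

222 MPa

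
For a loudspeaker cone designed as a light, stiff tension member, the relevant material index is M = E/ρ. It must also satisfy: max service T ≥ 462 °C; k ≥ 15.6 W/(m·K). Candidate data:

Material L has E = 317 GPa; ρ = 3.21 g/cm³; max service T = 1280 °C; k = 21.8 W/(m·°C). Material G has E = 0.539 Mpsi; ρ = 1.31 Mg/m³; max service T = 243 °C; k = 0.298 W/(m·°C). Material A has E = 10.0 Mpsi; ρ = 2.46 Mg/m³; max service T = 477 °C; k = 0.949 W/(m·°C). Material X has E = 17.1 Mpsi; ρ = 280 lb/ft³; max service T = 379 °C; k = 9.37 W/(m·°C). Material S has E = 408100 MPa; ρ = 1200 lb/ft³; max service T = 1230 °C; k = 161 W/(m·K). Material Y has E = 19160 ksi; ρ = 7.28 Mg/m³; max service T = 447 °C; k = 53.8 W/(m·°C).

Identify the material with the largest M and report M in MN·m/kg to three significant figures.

material L, M = 98.8 MN·m/kg

Screen on constraints: max service T ≥ 462 °C; k ≥ 15.6 W/(m·K). Survivors: material L, material S.
Convert each candidate to consistent units, then evaluate M:
  material L: E = 317.0 GPa, ρ = 3210 kg/m³
  material S: E = 408.1 GPa, ρ = 19220 kg/m³
  material L: M = 98.8 MN·m/kg
  material S: M = 21.2 MN·m/kg
Highest index: material L.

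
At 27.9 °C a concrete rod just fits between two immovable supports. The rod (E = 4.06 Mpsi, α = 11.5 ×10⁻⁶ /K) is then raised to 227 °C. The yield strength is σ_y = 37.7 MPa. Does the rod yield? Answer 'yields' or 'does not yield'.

E = 4.06 Mpsi = 27.99 GPa.
ΔT = 199.1 K. Constrained thermal stress σ = E·α·ΔT = 27.99×10³ MPa × 11.5×10⁻⁶ × 199.1 = 64.1 MPa (compressive).
Compare to σ_y = 37.7 MPa: σ ≥ σ_y, so it yields.

yields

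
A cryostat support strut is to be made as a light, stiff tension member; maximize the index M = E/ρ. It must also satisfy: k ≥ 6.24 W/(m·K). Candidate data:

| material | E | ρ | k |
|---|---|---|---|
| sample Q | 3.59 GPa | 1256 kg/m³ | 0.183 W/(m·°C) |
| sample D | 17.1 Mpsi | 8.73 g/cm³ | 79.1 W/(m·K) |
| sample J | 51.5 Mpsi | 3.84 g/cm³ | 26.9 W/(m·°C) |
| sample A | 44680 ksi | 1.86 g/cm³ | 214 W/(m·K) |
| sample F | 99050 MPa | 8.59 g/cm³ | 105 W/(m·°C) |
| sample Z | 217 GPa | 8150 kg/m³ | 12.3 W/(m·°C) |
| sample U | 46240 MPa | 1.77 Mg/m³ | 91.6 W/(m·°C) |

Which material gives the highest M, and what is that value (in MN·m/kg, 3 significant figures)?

sample A, M = 166 MN·m/kg

Screen on constraints: k ≥ 6.24 W/(m·K). Survivors: sample D, sample J, sample A, sample F, sample Z, sample U.
Putting every candidate on a common basis:
  sample D: E = 117.9 GPa, ρ = 8730 kg/m³
  sample J: E = 355.1 GPa, ρ = 3840 kg/m³
  sample A: E = 308.1 GPa, ρ = 1860 kg/m³
  sample F: E = 99.05 GPa, ρ = 8590 kg/m³
  sample Z: E = 217.0 GPa, ρ = 8150 kg/m³
  sample U: E = 46.24 GPa, ρ = 1770 kg/m³
  sample A: M = 166 MN·m/kg
  sample J: M = 92.5 MN·m/kg
  sample Z: M = 26.6 MN·m/kg
  sample U: M = 26.1 MN·m/kg
  sample D: M = 13.5 MN·m/kg
  sample F: M = 11.5 MN·m/kg
The maximum is for sample A.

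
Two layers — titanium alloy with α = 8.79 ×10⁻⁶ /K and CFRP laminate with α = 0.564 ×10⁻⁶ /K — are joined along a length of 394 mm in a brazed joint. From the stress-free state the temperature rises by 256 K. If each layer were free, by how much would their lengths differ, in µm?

Δα = |8.79 − 0.564|×10⁻⁶/K = 8.23×10⁻⁶/K.
ΔL_mismatch = Δα·L·ΔT = 8.23×10⁻⁶ × 394.0 mm × 256.0 K = 830 µm.

830 µm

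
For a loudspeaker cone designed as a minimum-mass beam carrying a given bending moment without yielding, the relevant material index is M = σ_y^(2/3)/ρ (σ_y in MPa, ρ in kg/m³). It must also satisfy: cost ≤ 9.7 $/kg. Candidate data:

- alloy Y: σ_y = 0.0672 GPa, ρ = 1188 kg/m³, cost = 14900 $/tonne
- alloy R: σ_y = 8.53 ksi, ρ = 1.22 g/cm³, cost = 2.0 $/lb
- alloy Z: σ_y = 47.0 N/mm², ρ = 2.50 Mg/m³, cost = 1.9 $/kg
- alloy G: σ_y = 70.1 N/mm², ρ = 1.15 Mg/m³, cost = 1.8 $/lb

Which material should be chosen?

alloy G

Screen on constraints: cost ≤ 9.7 $/kg. Survivors: alloy R, alloy Z, alloy G.
Putting every candidate on a common basis:
  alloy R: σ_y = 58.81 MPa, ρ = 1220 kg/m³
  alloy Z: σ_y = 47.00 MPa, ρ = 2500 kg/m³
  alloy G: σ_y = 70.10 MPa, ρ = 1150 kg/m³
  alloy G: M = 14.8×10⁻³
  alloy R: M = 12.4×10⁻³
  alloy Z: M = 5.21×10⁻³
Alloy G ranks first.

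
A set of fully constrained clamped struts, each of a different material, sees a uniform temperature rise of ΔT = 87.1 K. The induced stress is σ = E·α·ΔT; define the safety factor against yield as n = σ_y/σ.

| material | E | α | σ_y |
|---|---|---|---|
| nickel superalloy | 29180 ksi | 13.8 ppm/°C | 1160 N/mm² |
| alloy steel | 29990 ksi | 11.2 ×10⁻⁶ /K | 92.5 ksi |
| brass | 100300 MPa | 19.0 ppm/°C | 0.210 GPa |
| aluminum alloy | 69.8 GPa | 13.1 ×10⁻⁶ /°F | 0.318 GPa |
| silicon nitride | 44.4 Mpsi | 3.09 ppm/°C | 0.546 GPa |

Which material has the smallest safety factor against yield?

brass

Converting E to GPa, α to ×10⁻⁶/K, σ_y to MPa, then σ and n for each:
  nickel superalloy: E = 201.2, α = 13.8, σ_y = 1160 → σ = 242 MPa, n = 4.80
  alloy steel: E = 206.8, α = 11.2, σ_y = 637.8 → σ = 202 MPa, n = 3.16
  brass: E = 100.3, α = 19.0, σ_y = 210.0 → σ = 166 MPa, n = 1.27
  aluminum alloy: E = 69.80, α = 23.6, σ_y = 318.0 → σ = 143 MPa, n = 2.22
  silicon nitride: E = 306.1, α = 3.09, σ_y = 546.0 → σ = 82.4 MPa, n = 6.63
Smallest n: brass with n = 1.27.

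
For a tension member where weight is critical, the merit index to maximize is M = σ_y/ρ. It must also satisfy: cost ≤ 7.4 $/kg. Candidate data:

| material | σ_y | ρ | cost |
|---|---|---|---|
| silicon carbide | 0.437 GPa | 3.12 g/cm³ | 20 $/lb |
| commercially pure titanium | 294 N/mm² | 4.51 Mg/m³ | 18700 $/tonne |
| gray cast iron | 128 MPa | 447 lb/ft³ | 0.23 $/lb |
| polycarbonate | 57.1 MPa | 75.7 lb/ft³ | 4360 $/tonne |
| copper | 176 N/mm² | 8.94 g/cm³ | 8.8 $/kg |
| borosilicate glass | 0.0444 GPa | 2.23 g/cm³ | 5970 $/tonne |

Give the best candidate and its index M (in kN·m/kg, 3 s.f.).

Screen on constraints: cost ≤ 7.4 $/kg. Survivors: gray cast iron, polycarbonate, borosilicate glass.
Putting every candidate on a common basis:
  gray cast iron: σ_y = 128.0 MPa, ρ = 7160 kg/m³
  polycarbonate: σ_y = 57.10 MPa, ρ = 1213 kg/m³
  borosilicate glass: σ_y = 44.40 MPa, ρ = 2230 kg/m³
  polycarbonate: M = 47.1 kN·m/kg
  borosilicate glass: M = 19.9 kN·m/kg
  gray cast iron: M = 17.9 kN·m/kg
Polycarbonate has the largest M.

polycarbonate, M = 47.1 kN·m/kg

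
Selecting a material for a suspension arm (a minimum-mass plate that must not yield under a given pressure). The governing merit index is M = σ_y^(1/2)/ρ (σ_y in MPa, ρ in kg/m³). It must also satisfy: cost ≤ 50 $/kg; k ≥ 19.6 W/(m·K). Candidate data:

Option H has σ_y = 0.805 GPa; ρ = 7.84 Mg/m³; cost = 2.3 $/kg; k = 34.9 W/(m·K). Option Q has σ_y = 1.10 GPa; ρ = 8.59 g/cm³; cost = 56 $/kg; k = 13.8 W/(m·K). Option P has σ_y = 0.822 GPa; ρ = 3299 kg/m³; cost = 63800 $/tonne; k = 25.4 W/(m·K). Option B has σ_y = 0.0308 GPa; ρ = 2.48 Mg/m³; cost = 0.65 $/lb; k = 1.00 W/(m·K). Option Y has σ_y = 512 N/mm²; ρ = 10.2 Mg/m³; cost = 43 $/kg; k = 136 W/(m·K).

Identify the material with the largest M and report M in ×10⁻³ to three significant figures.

option H, M = 3.62×10⁻³

Screen on constraints: cost ≤ 50 $/kg; k ≥ 19.6 W/(m·K). Survivors: option H, option Y.
Normalizing units and computing the index:
  option H: σ_y = 805.0 MPa, ρ = 7840 kg/m³
  option Y: σ_y = 512.0 MPa, ρ = 10200 kg/m³
  option H: M = 3.62×10⁻³
  option Y: M = 2.22×10⁻³
Option H ranks first.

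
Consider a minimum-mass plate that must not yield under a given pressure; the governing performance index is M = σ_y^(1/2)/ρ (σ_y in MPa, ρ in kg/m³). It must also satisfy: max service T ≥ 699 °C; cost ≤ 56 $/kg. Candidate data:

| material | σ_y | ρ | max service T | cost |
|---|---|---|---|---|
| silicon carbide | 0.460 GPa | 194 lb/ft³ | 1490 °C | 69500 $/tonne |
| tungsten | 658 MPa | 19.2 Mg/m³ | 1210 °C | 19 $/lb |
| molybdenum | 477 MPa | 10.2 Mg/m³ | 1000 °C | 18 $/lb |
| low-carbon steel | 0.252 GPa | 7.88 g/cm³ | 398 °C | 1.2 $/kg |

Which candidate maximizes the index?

molybdenum

Screen on constraints: max service T ≥ 699 °C; cost ≤ 56 $/kg. Survivors: tungsten, molybdenum.
Convert each candidate to consistent units, then evaluate M:
  tungsten: σ_y = 658.0 MPa, ρ = 19200 kg/m³
  molybdenum: σ_y = 477.0 MPa, ρ = 10200 kg/m³
  molybdenum: M = 2.14×10⁻³
  tungsten: M = 1.34×10⁻³
Highest index: molybdenum.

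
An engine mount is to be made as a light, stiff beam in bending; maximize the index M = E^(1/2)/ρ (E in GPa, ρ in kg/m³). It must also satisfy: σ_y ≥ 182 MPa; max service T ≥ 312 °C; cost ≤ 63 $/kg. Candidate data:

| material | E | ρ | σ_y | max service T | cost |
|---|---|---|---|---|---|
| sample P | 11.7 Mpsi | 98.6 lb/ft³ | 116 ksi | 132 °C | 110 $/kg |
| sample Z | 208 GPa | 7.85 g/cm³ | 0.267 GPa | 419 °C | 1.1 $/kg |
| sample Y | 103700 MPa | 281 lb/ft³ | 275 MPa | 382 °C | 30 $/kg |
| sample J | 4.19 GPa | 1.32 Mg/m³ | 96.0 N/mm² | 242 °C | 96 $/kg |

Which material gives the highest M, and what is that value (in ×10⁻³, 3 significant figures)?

Screen on constraints: σ_y ≥ 182 MPa; max service T ≥ 312 °C; cost ≤ 63 $/kg. Survivors: sample Z, sample Y.
After converting to SI:
  sample Z: E = 208.0 GPa, ρ = 7850 kg/m³
  sample Y: E = 103.7 GPa, ρ = 4501 kg/m³
  sample Y: M = 2.26×10⁻³
  sample Z: M = 1.84×10⁻³
Highest index: sample Y.

sample Y, M = 2.26×10⁻³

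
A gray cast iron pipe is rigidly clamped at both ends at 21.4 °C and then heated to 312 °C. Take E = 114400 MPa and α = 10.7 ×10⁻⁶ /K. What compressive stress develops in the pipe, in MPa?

356 MPa

E = 114400 MPa = 114.4 GPa.
ΔT = 290.6 K. Constrained thermal stress σ = E·α·ΔT = 114.4×10³ MPa × 10.7×10⁻⁶ × 290.6 = 356 MPa (compressive).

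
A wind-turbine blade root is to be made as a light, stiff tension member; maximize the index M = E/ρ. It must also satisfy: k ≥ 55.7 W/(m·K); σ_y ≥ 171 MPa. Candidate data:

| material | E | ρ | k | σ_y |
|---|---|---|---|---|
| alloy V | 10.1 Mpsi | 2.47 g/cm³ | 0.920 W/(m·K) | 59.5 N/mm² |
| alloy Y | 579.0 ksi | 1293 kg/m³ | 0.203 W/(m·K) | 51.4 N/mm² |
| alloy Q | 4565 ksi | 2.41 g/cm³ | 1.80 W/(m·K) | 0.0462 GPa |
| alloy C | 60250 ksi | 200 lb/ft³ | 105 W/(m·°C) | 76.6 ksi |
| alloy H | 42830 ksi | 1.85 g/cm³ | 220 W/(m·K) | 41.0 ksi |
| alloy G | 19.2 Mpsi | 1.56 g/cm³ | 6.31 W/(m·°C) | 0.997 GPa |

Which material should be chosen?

Screen on constraints: k ≥ 55.7 W/(m·K); σ_y ≥ 171 MPa. Survivors: alloy C, alloy H.
Putting every candidate on a common basis:
  alloy C: E = 415.4 GPa, ρ = 3204 kg/m³
  alloy H: E = 295.3 GPa, ρ = 1850 kg/m³
  alloy H: M = 160 MN·m/kg
  alloy C: M = 130 MN·m/kg
The maximum is for alloy H.

alloy H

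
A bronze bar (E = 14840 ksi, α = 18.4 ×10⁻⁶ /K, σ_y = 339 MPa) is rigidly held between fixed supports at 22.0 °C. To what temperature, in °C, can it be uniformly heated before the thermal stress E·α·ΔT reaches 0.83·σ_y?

171 °C

E = 14840 ksi = 102.3 GPa.
E·α·ΔT = 281.4 MPa ⇒ ΔT = 281.4 / (102.3×10³ × 18.4×10⁻⁶) = 149.5 K.
T = 22.0 + 149.5 = 171.5 °C.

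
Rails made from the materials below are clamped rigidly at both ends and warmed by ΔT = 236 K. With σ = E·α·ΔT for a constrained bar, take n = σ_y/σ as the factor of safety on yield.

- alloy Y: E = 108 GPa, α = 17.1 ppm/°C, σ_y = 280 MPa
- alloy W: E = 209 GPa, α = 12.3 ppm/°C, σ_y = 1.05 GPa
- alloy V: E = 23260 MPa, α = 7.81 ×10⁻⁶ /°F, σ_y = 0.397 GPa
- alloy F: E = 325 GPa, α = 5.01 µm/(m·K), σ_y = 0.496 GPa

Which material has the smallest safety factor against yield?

With everything in SI (GPa, ×10⁻⁶/K, MPa):
  alloy Y: E = 108.0, α = 17.1, σ_y = 280.0 → σ = 436 MPa, n = 0.642
  alloy W: E = 209.0, α = 12.3, σ_y = 1050 → σ = 607 MPa, n = 1.73
  alloy V: E = 23.26, α = 14.1, σ_y = 397.0 → σ = 77.2 MPa, n = 5.14
  alloy F: E = 325.0, α = 5.01, σ_y = 496.0 → σ = 384 MPa, n = 1.29
The minimum is alloy Y at n = 0.642.

alloy Y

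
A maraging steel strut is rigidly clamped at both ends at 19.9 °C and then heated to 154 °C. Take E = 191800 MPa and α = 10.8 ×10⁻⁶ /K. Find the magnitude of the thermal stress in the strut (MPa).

E = 191800 MPa = 191.8 GPa.
ΔT = 134.1 K. Constrained thermal stress σ = E·α·ΔT = 191.8×10³ MPa × 10.8×10⁻⁶ × 134.1 = 278 MPa (compressive).

278 MPa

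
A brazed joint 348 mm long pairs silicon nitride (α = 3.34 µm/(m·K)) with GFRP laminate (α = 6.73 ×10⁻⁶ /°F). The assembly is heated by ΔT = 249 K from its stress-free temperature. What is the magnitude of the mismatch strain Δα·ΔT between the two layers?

2.18×10⁻³

GFRP laminate: α = 6.73×10⁻⁶/°F × 9/5 = 12.1×10⁻⁶/K.
Δα = |3.34 − 12.1|×10⁻⁶/K = 8.77×10⁻⁶/K.
Mismatch strain = Δα·ΔT = 8.77×10⁻⁶ × 249.0 = 2.18×10⁻³.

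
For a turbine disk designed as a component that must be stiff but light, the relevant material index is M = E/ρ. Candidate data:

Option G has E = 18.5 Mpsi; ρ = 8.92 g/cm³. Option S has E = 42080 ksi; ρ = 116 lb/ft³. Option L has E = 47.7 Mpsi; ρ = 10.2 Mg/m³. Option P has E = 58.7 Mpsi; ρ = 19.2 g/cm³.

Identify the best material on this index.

Putting every candidate on a common basis:
  option G: E = 127.6 GPa, ρ = 8920 kg/m³
  option S: E = 290.1 GPa, ρ = 1858 kg/m³
  option L: E = 328.9 GPa, ρ = 10200 kg/m³
  option P: E = 404.7 GPa, ρ = 19200 kg/m³
  option S: M = 156 MN·m/kg
  option L: M = 32.2 MN·m/kg
  option P: M = 21.1 MN·m/kg
  option G: M = 14.3 MN·m/kg
The maximum is for option S.

option S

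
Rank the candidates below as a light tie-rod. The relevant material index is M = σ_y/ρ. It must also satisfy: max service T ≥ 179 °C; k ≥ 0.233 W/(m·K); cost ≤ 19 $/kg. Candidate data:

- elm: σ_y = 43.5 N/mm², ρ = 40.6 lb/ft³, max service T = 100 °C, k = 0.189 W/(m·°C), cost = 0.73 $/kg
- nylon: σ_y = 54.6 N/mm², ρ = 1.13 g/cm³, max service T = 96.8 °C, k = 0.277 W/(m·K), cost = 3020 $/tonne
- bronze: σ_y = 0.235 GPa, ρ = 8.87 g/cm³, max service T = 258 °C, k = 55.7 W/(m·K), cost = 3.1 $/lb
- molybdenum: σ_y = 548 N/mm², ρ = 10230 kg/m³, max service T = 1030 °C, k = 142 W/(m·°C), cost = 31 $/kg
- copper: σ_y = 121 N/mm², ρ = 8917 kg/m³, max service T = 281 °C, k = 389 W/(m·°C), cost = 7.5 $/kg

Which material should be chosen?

Screen on constraints: max service T ≥ 179 °C; k ≥ 0.233 W/(m·K); cost ≤ 19 $/kg. Survivors: bronze, copper.
Putting every candidate on a common basis:
  bronze: σ_y = 235.0 MPa, ρ = 8870 kg/m³
  copper: σ_y = 121.0 MPa, ρ = 8917 kg/m³
  bronze: M = 26.5 kN·m/kg
  copper: M = 13.6 kN·m/kg
Bronze ranks first.

bronze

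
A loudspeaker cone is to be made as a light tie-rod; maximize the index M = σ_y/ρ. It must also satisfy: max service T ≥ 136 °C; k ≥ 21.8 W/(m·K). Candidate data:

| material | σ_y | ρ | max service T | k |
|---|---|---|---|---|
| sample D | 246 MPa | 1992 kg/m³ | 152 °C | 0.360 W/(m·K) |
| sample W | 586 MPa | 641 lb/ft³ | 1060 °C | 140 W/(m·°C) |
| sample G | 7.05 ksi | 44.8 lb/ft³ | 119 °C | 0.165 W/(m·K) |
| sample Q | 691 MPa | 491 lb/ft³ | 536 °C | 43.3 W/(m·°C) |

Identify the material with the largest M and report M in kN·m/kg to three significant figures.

Screen on constraints: max service T ≥ 136 °C; k ≥ 21.8 W/(m·K). Survivors: sample W, sample Q.
Convert each candidate to consistent units, then evaluate M:
  sample W: σ_y = 586.0 MPa, ρ = 10270 kg/m³
  sample Q: σ_y = 691.0 MPa, ρ = 7865 kg/m³
  sample Q: M = 87.9 kN·m/kg
  sample W: M = 57.1 kN·m/kg
The maximum is for sample Q.

sample Q, M = 87.9 kN·m/kg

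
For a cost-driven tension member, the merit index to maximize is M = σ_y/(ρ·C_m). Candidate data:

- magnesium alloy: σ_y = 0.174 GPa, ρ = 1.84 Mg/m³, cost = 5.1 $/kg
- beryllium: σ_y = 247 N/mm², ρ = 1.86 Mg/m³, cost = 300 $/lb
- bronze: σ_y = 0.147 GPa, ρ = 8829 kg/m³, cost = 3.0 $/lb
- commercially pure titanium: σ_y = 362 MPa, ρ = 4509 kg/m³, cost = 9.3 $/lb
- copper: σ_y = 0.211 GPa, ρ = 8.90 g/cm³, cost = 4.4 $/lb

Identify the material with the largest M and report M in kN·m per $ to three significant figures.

magnesium alloy, M = 18.5 kN·m per $

After converting to SI:
  magnesium alloy: σ_y = 174.0 MPa, ρ = 1840 kg/m³, cost = 5.100 $/kg
  beryllium: σ_y = 247.0 MPa, ρ = 1860 kg/m³, cost = 661.4 $/kg
  bronze: σ_y = 147.0 MPa, ρ = 8829 kg/m³, cost = 6.614 $/kg
  commercially pure titanium: σ_y = 362.0 MPa, ρ = 4509 kg/m³, cost = 20.50 $/kg
  copper: σ_y = 211.0 MPa, ρ = 8900 kg/m³, cost = 9.700 $/kg
  magnesium alloy: M = 18.5 kN·m per $
  commercially pure titanium: M = 3.92 kN·m per $
  bronze: M = 2.52 kN·m per $
  copper: M = 2.44 kN·m per $
  beryllium: M = 0.201 kN·m per $
Magnesium alloy has the largest M.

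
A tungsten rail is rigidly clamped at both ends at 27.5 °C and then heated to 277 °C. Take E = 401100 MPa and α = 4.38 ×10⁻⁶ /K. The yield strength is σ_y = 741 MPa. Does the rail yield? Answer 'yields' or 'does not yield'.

does not yield

E = 401100 MPa = 401.1 GPa.
ΔT = 249.5 K. Constrained thermal stress σ = E·α·ΔT = 401.1×10³ MPa × 4.38×10⁻⁶ × 249.5 = 438 MPa (compressive).
Compare to σ_y = 741 MPa: σ < σ_y, so it does not yield.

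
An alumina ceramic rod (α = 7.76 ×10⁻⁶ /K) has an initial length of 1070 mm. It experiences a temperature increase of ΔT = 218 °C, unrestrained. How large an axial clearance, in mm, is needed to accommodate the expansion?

ΔL = α·L₀·ΔT = 7.76×10⁻⁶ × 1070 mm × 218.0 K = 1.81 mm.

1.81 mm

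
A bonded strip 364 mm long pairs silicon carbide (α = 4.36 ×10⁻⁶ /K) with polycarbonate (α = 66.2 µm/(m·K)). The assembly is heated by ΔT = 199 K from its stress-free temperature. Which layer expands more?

α(silicon carbide) = 4.36×10⁻⁶/K vs α(polycarbonate) = 66.2×10⁻⁶/K.
Higher α expands more for the same ΔT: polycarbonate.

polycarbonate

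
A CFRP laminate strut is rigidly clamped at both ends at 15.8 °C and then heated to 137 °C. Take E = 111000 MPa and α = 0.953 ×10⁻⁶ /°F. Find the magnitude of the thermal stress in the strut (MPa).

23.1 MPa

E = 111000 MPa = 111.0 GPa.
α = 0.953×10⁻⁶/°F × 9/5 = 1.72×10⁻⁶/K.
ΔT = 121.2 K. Constrained thermal stress σ = E·α·ΔT = 111.0×10³ MPa × 1.72×10⁻⁶ × 121.2 = 23.1 MPa (compressive).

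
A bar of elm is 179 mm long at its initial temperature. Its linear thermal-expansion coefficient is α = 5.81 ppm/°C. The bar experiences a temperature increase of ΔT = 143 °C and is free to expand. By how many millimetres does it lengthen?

0.149 mm

ΔL = α·L₀·ΔT = 5.81×10⁻⁶ × 179 mm × 143.0 K = 0.149 mm.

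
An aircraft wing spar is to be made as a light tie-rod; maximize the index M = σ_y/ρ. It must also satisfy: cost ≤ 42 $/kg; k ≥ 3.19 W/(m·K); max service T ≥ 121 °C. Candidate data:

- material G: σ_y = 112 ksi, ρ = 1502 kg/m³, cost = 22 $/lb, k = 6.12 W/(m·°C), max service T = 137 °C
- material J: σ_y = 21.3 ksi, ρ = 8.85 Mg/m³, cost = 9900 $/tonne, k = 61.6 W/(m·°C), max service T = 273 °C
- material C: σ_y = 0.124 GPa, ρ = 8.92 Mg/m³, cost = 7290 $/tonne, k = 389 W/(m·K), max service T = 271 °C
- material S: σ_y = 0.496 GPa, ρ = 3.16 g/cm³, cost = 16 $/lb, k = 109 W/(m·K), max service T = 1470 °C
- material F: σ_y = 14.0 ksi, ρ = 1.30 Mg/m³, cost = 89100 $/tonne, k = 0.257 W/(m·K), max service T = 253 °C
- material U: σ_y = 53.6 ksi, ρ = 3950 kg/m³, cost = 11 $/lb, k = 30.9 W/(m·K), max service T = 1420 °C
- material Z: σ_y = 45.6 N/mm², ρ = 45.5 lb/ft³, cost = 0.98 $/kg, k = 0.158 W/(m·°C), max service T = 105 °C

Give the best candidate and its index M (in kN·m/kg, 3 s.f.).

Screen on constraints: cost ≤ 42 $/kg; k ≥ 3.19 W/(m·K); max service T ≥ 121 °C. Survivors: material J, material C, material S, material U.
Convert each candidate to consistent units, then evaluate M:
  material J: σ_y = 146.9 MPa, ρ = 8850 kg/m³
  material C: σ_y = 124.0 MPa, ρ = 8920 kg/m³
  material S: σ_y = 496.0 MPa, ρ = 3160 kg/m³
  material U: σ_y = 369.6 MPa, ρ = 3950 kg/m³
  material S: M = 157 kN·m/kg
  material U: M = 93.6 kN·m/kg
  material J: M = 16.6 kN·m/kg
  material C: M = 13.9 kN·m/kg
Highest index: material S.

material S, M = 157 kN·m/kg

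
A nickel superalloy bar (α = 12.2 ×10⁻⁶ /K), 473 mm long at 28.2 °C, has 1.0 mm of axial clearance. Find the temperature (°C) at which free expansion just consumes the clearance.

α·L₀·ΔT = 1.0 mm ⇒ ΔT = 1.0 / (12.2×10⁻⁶ × 473.0) = 173.3 K.
T = 28.2 + 173.3 = 201.5 °C.

201 °C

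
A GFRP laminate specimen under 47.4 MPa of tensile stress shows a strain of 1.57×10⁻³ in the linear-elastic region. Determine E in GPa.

30.2 GPa

E = σ/ε = 47.4 MPa / 1.57×10⁻³ = 30190 MPa = 30.2 GPa.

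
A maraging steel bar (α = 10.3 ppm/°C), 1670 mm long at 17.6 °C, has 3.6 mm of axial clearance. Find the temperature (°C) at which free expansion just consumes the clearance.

227 °C

α·L₀·ΔT = 3.6 mm ⇒ ΔT = 3.6 / (10.3×10⁻⁶ × 1670.0) = 209.3 K.
T = 17.6 + 209.3 = 226.9 °C.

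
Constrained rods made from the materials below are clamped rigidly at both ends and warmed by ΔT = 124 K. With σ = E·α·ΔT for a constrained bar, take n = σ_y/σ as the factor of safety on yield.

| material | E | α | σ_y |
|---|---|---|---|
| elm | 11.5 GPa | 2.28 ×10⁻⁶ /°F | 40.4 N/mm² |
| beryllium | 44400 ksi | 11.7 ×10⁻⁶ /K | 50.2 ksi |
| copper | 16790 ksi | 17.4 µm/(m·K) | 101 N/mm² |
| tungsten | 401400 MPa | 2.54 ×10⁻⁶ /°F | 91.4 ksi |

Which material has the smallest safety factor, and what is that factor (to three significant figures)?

Converting E to GPa, α to ×10⁻⁶/K, σ_y to MPa, then σ and n for each:
  elm: E = 11.50, α = 4.10, σ_y = 40.40 → σ = 5.85 MPa, n = 6.90
  beryllium: E = 306.1, α = 11.7, σ_y = 346.1 → σ = 444 MPa, n = 0.779
  copper: E = 115.8, α = 17.4, σ_y = 101.0 → σ = 250 MPa, n = 0.404
  tungsten: E = 401.4, α = 4.57, σ_y = 630.2 → σ = 228 MPa, n = 2.77
Smallest n: copper with n = 0.404.

copper, n = 0.404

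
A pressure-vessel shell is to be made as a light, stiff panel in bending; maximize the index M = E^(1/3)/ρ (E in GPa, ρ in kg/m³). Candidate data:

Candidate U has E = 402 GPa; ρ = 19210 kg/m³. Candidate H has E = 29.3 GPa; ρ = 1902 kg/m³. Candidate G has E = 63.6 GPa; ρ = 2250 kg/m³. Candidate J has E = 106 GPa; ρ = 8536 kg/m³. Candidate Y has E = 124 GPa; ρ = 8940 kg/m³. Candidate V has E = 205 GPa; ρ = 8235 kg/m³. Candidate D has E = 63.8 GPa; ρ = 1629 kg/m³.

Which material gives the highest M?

candidate D

Evaluate M for each candidate:
  candidate D: M = 2.45×10⁻³
  candidate G: M = 1.77×10⁻³
  candidate H: M = 1.62×10⁻³
  candidate V: M = 0.716×10⁻³
  candidate Y: M = 0.558×10⁻³
  candidate J: M = 0.554×10⁻³
  candidate U: M = 0.384×10⁻³
The maximum is for candidate D.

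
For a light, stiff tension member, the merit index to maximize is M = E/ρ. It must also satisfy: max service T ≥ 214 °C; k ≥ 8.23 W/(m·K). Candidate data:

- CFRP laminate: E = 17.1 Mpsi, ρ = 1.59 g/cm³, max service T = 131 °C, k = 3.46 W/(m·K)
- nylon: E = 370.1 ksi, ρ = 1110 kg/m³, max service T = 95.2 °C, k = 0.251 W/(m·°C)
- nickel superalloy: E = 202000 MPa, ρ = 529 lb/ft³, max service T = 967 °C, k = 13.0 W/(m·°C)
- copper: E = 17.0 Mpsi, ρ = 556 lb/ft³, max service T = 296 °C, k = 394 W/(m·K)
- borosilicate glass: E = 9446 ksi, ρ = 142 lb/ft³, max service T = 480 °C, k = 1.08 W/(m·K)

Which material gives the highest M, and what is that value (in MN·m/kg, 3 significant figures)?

nickel superalloy, M = 23.8 MN·m/kg

Screen on constraints: max service T ≥ 214 °C; k ≥ 8.23 W/(m·K). Survivors: nickel superalloy, copper.
Convert each candidate to consistent units, then evaluate M:
  nickel superalloy: E = 202.0 GPa, ρ = 8474 kg/m³
  copper: E = 117.2 GPa, ρ = 8906 kg/m³
  nickel superalloy: M = 23.8 MN·m/kg
  copper: M = 13.2 MN·m/kg
Nickel superalloy ranks first.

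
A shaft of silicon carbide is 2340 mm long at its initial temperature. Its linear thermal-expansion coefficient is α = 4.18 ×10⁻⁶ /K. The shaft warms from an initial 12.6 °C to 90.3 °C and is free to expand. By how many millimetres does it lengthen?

ΔT = 90.3 − 12.6 = 77.70 K.
ΔL = α·L₀·ΔT = 4.18×10⁻⁶ × 2340 mm × 77.70 K = 0.760 mm.

0.760 mm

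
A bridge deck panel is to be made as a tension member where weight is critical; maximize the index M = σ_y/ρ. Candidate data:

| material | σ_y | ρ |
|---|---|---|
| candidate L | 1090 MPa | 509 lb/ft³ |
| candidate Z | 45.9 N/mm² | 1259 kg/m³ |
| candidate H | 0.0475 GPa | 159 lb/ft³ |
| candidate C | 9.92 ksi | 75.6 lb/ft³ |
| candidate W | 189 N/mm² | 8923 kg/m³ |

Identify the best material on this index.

candidate L

Normalizing units and computing the index:
  candidate L: σ_y = 1090 MPa, ρ = 8153 kg/m³
  candidate Z: σ_y = 45.90 MPa, ρ = 1259 kg/m³
  candidate H: σ_y = 47.50 MPa, ρ = 2547 kg/m³
  candidate C: σ_y = 68.40 MPa, ρ = 1211 kg/m³
  candidate W: σ_y = 189.0 MPa, ρ = 8923 kg/m³
  candidate L: M = 134 kN·m/kg
  candidate C: M = 56.5 kN·m/kg
  candidate Z: M = 36.5 kN·m/kg
  candidate W: M = 21.2 kN·m/kg
  candidate H: M = 18.6 kN·m/kg
Highest index: candidate L.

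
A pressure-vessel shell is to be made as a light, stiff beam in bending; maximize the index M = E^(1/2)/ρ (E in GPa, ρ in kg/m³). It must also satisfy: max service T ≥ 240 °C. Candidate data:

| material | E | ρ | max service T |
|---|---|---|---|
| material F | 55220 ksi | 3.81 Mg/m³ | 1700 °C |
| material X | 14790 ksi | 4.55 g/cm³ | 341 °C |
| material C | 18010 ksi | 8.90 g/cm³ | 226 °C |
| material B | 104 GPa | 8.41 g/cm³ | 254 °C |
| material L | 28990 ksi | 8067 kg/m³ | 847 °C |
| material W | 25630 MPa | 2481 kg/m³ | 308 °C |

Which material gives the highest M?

material F

Screen on constraints: max service T ≥ 240 °C. Survivors: material F, material X, material B, material L, material W.
Convert each candidate to consistent units, then evaluate M:
  material F: E = 380.7 GPa, ρ = 3810 kg/m³
  material X: E = 102.0 GPa, ρ = 4550 kg/m³
  material B: E = 104.0 GPa, ρ = 8410 kg/m³
  material L: E = 199.9 GPa, ρ = 8067 kg/m³
  material W: E = 25.63 GPa, ρ = 2481 kg/m³
  material F: M = 5.12×10⁻³
  material X: M = 2.22×10⁻³
  material W: M = 2.04×10⁻³
  material L: M = 1.75×10⁻³
  material B: M = 1.21×10⁻³
Material F has the largest M.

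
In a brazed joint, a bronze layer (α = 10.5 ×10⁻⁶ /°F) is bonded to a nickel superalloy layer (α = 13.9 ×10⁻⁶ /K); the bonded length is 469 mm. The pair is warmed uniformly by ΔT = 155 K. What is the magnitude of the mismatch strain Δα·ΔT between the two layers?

7.75×10⁻⁴

bronze: α = 10.5×10⁻⁶/°F × 9/5 = 18.9×10⁻⁶/K.
Δα = |18.9 − 13.9|×10⁻⁶/K = 5.00×10⁻⁶/K.
Mismatch strain = Δα·ΔT = 5.00×10⁻⁶ × 155.0 = 7.75×10⁻⁴.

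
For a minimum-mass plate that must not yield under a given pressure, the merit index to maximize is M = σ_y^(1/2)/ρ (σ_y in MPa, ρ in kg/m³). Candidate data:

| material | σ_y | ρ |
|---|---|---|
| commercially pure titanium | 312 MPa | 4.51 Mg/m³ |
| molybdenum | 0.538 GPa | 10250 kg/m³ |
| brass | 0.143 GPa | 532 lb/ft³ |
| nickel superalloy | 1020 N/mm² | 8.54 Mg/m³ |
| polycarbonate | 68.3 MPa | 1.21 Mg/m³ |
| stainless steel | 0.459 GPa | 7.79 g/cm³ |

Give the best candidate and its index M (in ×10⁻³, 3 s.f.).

Convert each candidate to consistent units, then evaluate M:
  commercially pure titanium: σ_y = 312.0 MPa, ρ = 4510 kg/m³
  molybdenum: σ_y = 538.0 MPa, ρ = 10250 kg/m³
  brass: σ_y = 143.0 MPa, ρ = 8522 kg/m³
  nickel superalloy: σ_y = 1020 MPa, ρ = 8540 kg/m³
  polycarbonate: σ_y = 68.30 MPa, ρ = 1210 kg/m³
  stainless steel: σ_y = 459.0 MPa, ρ = 7790 kg/m³
  polycarbonate: M = 6.83×10⁻³
  commercially pure titanium: M = 3.92×10⁻³
  nickel superalloy: M = 3.74×10⁻³
  stainless steel: M = 2.75×10⁻³
  molybdenum: M = 2.26×10⁻³
  brass: M = 1.40×10⁻³
Polycarbonate ranks first.

polycarbonate, M = 6.83×10⁻³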